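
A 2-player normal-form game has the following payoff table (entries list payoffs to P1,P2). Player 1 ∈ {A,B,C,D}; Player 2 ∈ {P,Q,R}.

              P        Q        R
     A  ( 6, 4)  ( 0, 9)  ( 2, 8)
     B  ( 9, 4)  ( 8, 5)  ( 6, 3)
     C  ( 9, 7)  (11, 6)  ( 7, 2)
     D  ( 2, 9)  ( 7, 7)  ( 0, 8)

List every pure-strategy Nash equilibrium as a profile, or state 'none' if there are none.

Nash profiles: (C,P)

(A,P): not NE [P1→C gives 9>6; P2→Q gives 9>4]
(A,Q): not NE [P1→C gives 11>0]
(A,R): not NE [P1→C gives 7>2; P2→Q gives 9>8]
(B,P): not NE [P2→Q gives 5>4]
(B,Q): not NE [P1→C gives 11>8]
(B,R): not NE [P1→C gives 7>6; P2→Q gives 5>3]
(C,P): NE
(C,Q): not NE [P2→P gives 7>6]
(C,R): not NE [P2→P gives 7>2]
(D,P): not NE [P1→C gives 9>2]
(D,Q): not NE [P1→C gives 11>7; P2→P gives 9>7]
(D,R): not NE [P1→C gives 7>0; P2→P gives 9>8]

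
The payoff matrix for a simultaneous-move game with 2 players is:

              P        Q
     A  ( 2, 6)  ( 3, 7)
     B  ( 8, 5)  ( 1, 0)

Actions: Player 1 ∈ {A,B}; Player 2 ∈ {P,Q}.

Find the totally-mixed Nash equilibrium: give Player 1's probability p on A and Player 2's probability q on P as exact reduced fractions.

P1 indiff ⇒ q·2+(1-q)·3 = q·8+(1-q)·1 ⇒ q(-6) = (1-q)(-2) ⇒ q = 1/4
P2 indiff ⇒ p·6+(1-p)·5 = p·7+(1-p)·0 ⇒ p(-1) = (1-p)(-5) ⇒ p = 5/6

P1 mixes 5/6 on A; P2 mixes 1/4 on P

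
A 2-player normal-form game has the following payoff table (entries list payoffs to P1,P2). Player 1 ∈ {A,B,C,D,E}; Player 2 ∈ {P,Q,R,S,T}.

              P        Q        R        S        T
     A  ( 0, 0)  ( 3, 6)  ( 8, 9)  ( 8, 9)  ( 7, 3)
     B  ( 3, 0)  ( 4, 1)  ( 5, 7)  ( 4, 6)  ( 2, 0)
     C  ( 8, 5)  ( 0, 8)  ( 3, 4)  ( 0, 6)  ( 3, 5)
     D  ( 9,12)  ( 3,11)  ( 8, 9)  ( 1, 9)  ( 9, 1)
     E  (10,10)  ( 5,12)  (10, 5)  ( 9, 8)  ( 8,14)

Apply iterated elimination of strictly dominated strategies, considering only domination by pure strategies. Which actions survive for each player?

P1 drop A (E beats it: P:10>0 Q:5>3 R:10>8 S:9>8 T:8>7)
P1 drop B (E beats it: P:10>3 Q:5>4 R:10>5 S:9>4 T:8>2)
P1 drop C (D beats it: P:9>8 Q:3>0 R:8>3 S:1>0 T:9>3)
P2 drop R (P beats it: D:12>9 E:10>5)
P2 drop S (P beats it: D:12>9 E:10>8)
P1→{D,E} P2→{P,Q,T}

IESDS → P1:{D,E} P2:{P,Q,T}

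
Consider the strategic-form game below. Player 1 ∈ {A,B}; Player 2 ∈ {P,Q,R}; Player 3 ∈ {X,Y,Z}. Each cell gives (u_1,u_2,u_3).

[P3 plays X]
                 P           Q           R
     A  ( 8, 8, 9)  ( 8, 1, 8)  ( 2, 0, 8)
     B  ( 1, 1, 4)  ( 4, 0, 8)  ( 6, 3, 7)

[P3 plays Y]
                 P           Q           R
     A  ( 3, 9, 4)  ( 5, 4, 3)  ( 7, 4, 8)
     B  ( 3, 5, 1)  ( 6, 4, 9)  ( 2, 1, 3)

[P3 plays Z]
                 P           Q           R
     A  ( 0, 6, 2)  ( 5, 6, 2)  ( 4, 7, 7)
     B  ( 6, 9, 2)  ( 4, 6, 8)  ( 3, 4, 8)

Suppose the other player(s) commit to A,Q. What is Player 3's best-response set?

P3 best: {X}

u_3(X vs A,Q) = 8
u_3(Y vs A,Q) = 3
u_3(Z vs A,Q) = 2
max payoff 8 at {X}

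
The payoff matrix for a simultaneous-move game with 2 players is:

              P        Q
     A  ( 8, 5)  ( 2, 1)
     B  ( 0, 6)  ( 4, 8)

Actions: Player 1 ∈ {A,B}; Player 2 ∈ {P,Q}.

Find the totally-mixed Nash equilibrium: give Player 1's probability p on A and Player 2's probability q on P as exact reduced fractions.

P1 mixes 1/3 on A; P2 mixes 1/5 on P

P1 indiff ⇒ q·8+(1-q)·2 = q·0+(1-q)·4 ⇒ q(8) = (1-q)(2) ⇒ q = 1/5
P2 indiff ⇒ p·5+(1-p)·6 = p·1+(1-p)·8 ⇒ p(4) = (1-p)(2) ⇒ p = 1/3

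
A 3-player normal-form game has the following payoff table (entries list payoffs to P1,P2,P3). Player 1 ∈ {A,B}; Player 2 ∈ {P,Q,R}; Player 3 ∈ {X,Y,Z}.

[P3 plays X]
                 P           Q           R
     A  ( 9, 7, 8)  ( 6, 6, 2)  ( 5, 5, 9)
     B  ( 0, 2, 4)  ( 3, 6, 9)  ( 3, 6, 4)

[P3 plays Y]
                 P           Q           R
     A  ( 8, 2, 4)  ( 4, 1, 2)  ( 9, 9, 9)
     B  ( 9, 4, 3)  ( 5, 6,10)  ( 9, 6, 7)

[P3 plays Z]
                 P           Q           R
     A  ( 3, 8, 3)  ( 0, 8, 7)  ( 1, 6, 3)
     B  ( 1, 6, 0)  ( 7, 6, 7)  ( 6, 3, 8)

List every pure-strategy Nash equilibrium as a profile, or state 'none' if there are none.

NE set: (A,P,X), (A,R,Y), (B,Q,Y)

(A,P,X): NE
(A,P,Y): not NE [P1→B gives 9>8; P2→R gives 9>2; P3→X gives 8>4]
(A,P,Z): not NE [P3→X gives 8>3]
(A,Q,X): not NE [P2→P gives 7>6; P3→Z gives 7>2]
(A,Q,Y): not NE [P1→B gives 5>4; P2→R gives 9>1; P3→Z gives 7>2]
(A,Q,Z): not NE [P1→B gives 7>0]
(A,R,X): not NE [P2→P gives 7>5]
(A,R,Y): NE
(A,R,Z): not NE [P1→B gives 6>1; P2→Q gives 8>6; P3→Y gives 9>3]
(B,P,X): not NE [P1→A gives 9>0; P2→R gives 6>2]
(B,P,Y): not NE [P2→R gives 6>4; P3→X gives 4>3]
(B,P,Z): not NE [P1→A gives 3>1; P3→X gives 4>0]
(B,Q,X): not NE [P1→A gives 6>3; P3→Y gives 10>9]
(B,Q,Y): NE
(B,Q,Z): not NE [P3→Y gives 10>7]
(B,R,X): not NE [P1→A gives 5>3; P3→Z gives 8>4]
(B,R,Y): not NE [P3→Z gives 8>7]
(B,R,Z): not NE [P2→Q gives 6>3]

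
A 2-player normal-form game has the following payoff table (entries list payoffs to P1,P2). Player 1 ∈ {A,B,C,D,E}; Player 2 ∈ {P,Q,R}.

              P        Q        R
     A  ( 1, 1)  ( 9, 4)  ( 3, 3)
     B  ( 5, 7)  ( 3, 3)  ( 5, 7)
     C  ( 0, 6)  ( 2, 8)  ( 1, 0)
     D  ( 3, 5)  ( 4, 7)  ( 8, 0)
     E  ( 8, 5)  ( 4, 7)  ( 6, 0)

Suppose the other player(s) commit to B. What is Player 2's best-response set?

u_2(P vs B) = 7
u_2(Q vs B) = 3
u_2(R vs B) = 7
max payoff 7 at {P,R}

BR_2 = {P,R}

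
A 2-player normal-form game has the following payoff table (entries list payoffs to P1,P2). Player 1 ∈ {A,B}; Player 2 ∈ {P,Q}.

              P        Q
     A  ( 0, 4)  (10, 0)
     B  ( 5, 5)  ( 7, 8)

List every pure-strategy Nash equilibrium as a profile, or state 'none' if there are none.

(A,P): not NE [P1→B gives 5>0]
(A,Q): not NE [P2→P gives 4>0]
(B,P): not NE [P2→Q gives 8>5]
(B,Q): not NE [P1→A gives 10>7]

Equilibria: none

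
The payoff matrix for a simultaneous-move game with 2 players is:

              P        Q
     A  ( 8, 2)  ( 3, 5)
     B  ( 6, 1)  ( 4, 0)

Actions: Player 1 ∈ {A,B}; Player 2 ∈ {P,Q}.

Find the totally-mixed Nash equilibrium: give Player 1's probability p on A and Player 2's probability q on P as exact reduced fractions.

P1 indiff ⇒ q·8+(1-q)·3 = q·6+(1-q)·4 ⇒ q(2) = (1-q)(1) ⇒ q = 1/3
P2 indiff ⇒ p·2+(1-p)·1 = p·5+(1-p)·0 ⇒ p(-3) = (1-p)(-1) ⇒ p = 1/4

(p,q) = (1/4, 1/3)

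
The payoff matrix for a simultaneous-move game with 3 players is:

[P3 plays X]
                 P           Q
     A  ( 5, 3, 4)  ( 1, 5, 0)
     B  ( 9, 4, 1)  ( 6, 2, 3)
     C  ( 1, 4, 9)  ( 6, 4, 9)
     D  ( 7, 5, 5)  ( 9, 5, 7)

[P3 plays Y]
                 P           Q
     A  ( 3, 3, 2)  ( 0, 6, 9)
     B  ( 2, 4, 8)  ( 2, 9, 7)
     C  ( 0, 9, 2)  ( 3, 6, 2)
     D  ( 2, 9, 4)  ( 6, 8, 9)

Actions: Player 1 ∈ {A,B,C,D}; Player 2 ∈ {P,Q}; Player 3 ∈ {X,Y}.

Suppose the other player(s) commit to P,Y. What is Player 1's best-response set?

u_1(A vs P,Y) = 3
u_1(B vs P,Y) = 2
u_1(C vs P,Y) = 0
u_1(D vs P,Y) = 2
max payoff 3 at {A}

P1 best: {A}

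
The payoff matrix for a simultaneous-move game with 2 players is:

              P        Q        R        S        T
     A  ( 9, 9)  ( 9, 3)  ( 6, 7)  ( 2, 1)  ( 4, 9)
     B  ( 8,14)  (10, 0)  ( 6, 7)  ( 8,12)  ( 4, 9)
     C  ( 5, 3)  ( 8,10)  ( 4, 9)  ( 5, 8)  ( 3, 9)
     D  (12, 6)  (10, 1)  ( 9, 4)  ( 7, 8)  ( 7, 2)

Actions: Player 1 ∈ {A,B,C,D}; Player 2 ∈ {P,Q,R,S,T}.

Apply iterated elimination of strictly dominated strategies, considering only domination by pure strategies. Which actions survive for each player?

Remaining: P1:{B,D} P2:{P,S}

P1 drop A (D beats it: P:12>9 Q:10>9 R:9>6 S:7>2 T:7>4)
P1 drop C (B beats it: P:8>5 Q:10>8 R:6>4 S:8>5 T:4>3)
P2 drop Q (P beats it: B:14>0 D:6>1)
P2 drop R (P beats it: B:14>7 D:6>4)
P2 drop T (P beats it: B:14>9 D:6>2)
P1→{B,D} P2→{P,S}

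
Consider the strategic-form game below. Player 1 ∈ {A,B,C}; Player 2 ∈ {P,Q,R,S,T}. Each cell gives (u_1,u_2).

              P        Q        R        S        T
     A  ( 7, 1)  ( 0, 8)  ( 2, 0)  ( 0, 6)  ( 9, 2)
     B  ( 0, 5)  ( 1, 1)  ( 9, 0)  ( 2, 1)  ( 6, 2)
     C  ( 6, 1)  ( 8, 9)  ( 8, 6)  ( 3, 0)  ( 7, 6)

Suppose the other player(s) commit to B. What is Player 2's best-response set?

u_2(P vs B) = 5
u_2(Q vs B) = 1
u_2(R vs B) = 0
u_2(S vs B) = 1
u_2(T vs B) = 2
max payoff 5 at {P}

argmax u_2 = {P}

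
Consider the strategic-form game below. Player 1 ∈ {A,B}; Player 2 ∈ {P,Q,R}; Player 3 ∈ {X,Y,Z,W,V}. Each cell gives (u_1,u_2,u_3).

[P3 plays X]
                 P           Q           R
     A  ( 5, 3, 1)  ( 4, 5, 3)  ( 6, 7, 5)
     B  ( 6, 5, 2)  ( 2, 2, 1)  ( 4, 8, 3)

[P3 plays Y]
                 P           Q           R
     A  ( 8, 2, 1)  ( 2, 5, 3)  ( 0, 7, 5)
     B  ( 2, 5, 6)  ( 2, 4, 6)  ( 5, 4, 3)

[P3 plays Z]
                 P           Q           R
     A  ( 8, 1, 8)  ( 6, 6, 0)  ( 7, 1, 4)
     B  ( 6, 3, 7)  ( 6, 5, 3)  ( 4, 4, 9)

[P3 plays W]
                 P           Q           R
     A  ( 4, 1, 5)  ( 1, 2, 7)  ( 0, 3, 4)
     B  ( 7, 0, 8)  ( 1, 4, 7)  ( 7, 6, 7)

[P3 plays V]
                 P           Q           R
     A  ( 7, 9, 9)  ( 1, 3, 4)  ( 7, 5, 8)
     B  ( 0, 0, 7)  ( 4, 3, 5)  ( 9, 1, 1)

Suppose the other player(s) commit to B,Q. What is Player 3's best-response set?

u_3(X vs B,Q) = 1
u_3(Y vs B,Q) = 6
u_3(Z vs B,Q) = 3
u_3(W vs B,Q) = 7
u_3(V vs B,Q) = 5
max payoff 7 at {W}

P3 best: {W}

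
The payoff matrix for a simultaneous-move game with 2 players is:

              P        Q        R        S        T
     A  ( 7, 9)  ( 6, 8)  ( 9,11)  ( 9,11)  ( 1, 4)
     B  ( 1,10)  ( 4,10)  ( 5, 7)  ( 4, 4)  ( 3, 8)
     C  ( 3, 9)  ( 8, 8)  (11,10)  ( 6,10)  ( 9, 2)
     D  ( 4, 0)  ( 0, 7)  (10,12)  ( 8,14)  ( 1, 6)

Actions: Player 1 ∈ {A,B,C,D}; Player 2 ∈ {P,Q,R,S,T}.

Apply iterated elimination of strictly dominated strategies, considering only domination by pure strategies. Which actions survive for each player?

IESDS → P1:{A,C,D} P2:{R,S}

P1 drop B (C beats it: P:3>1 Q:8>4 R:11>5 S:6>4 T:9>3)
P2 drop P (R beats it: A:11>9 C:10>9 D:12>0)
P2 drop Q (R beats it: A:11>8 C:10>8 D:12>7)
P2 drop T (R beats it: A:11>4 C:10>2 D:12>6)
P1→{A,C,D} P2→{R,S}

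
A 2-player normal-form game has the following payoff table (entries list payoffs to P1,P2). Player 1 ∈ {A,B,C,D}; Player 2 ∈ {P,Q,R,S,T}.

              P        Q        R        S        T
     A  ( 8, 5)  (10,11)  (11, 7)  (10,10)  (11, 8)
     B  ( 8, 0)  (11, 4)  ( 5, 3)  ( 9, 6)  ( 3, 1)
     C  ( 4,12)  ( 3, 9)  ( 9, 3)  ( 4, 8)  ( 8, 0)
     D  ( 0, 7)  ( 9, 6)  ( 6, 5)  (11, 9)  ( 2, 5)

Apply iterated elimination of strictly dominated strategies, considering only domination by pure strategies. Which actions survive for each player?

P1 drop C (A beats it: P:8>4 Q:10>3 R:11>9 S:10>4 T:11>8)
P2 drop P (S beats it: A:10>5 B:6>0 D:9>7)
P2 drop R (Q beats it: A:11>7 B:4>3 D:6>5)
P2 drop T (Q beats it: A:11>8 B:4>1 D:6>5)
P1→{A,B,D} P2→{Q,S}

IESDS → P1:{A,B,D} P2:{Q,S}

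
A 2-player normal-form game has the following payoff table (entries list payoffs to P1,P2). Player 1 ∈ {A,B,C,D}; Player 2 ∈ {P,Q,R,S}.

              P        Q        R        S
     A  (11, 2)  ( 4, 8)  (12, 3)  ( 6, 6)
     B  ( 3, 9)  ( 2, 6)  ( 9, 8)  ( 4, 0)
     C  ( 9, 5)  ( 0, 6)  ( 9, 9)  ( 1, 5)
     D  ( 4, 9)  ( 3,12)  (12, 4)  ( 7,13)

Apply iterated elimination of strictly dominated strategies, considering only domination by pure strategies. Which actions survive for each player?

Remaining: P1:{A,D} P2:{Q,S}

P1 drop B (A beats it: P:11>3 Q:4>2 R:12>9 S:6>4)
P1 drop C (A beats it: P:11>9 Q:4>0 R:12>9 S:6>1)
P2 drop P (Q beats it: A:8>2 D:12>9)
P2 drop R (Q beats it: A:8>3 D:12>4)
P1→{A,D} P2→{Q,S}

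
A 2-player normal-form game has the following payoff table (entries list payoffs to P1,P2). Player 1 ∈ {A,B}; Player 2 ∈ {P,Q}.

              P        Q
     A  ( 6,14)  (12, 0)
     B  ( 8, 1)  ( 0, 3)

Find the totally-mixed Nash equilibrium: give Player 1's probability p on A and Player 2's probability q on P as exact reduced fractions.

(p,q) = (1/8, 6/7)

P1 indiff ⇒ q·6+(1-q)·12 = q·8+(1-q)·0 ⇒ q(-2) = (1-q)(-12) ⇒ q = 6/7
P2 indiff ⇒ p·14+(1-p)·1 = p·0+(1-p)·3 ⇒ p(14) = (1-p)(2) ⇒ p = 1/8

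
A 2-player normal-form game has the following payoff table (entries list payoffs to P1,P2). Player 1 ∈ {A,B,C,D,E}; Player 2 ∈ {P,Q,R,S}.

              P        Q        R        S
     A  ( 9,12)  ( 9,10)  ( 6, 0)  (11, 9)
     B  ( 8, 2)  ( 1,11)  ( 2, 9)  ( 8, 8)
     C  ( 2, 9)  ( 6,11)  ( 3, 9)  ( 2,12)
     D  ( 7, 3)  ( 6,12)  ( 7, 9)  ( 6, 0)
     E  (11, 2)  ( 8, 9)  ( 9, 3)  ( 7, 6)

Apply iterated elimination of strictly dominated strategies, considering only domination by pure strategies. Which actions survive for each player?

P1 drop B (A beats it: P:9>8 Q:9>1 R:6>2 S:11>8)
P1 drop C (A beats it: P:9>2 Q:9>6 R:6>3 S:11>2)
P1 drop D (E beats it: P:11>7 Q:8>6 R:9>7 S:7>6)
P2 drop R (Q beats it: A:10>0 E:9>3)
P2 drop S (Q beats it: A:10>9 E:9>6)
P1→{A,E} P2→{P,Q}

Survivors P1:{A,E} P2:{P,Q}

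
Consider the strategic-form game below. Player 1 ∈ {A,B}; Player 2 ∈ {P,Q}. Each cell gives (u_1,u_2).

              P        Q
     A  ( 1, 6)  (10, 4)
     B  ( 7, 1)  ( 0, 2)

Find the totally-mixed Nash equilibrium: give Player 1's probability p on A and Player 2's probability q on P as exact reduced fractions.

P1 indiff ⇒ q·1+(1-q)·10 = q·7+(1-q)·0 ⇒ q(-6) = (1-q)(-10) ⇒ q = 5/8
P2 indiff ⇒ p·6+(1-p)·1 = p·4+(1-p)·2 ⇒ p(2) = (1-p)(1) ⇒ p = 1/3

p=1/3, q=5/8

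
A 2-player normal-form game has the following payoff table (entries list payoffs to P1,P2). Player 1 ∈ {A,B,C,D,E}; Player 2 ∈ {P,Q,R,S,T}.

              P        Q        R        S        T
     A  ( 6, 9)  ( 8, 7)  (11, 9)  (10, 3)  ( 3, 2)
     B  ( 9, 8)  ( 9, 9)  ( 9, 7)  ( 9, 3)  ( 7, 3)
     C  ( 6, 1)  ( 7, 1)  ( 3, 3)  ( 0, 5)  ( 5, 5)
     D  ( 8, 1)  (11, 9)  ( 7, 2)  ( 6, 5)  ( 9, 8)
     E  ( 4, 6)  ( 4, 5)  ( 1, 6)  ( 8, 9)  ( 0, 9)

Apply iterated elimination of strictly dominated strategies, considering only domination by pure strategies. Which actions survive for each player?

Survivors P1:{A,B,D} P2:{P,Q,R}

P1 drop C (B beats it: P:9>6 Q:9>7 R:9>3 S:9>0 T:7>5)
P1 drop E (A beats it: P:6>4 Q:8>4 R:11>1 S:10>8 T:3>0)
P2 drop S (Q beats it: A:7>3 B:9>3 D:9>5)
P2 drop T (Q beats it: A:7>2 B:9>3 D:9>8)
P1→{A,B,D} P2→{P,Q,R}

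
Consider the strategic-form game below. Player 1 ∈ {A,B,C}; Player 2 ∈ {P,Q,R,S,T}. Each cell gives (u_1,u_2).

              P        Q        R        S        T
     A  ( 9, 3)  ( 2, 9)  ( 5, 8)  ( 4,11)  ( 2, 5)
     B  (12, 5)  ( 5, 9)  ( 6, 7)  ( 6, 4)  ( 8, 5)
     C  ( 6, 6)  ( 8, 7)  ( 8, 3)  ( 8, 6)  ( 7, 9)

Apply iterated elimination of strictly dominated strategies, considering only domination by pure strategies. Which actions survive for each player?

IESDS → P1:{B,C} P2:{Q,T}

P1 drop A (B beats it: P:12>9 Q:5>2 R:6>5 S:6>4 T:8>2)
P2 drop P (Q beats it: B:9>5 C:7>6)
P2 drop R (Q beats it: B:9>7 C:7>3)
P2 drop S (Q beats it: B:9>4 C:7>6)
P1→{B,C} P2→{Q,T}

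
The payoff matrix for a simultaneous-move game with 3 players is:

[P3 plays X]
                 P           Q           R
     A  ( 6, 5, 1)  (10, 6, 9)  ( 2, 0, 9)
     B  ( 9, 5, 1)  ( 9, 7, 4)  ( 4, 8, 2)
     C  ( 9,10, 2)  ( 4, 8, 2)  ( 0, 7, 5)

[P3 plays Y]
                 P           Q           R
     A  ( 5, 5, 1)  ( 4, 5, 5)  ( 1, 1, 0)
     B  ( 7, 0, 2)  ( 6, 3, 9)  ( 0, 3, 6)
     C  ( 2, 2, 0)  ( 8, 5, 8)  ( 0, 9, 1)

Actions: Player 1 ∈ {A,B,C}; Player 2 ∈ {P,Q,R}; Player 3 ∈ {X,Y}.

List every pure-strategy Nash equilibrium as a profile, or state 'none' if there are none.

(A,P,X): not NE [P1→C gives 9>6; P2→Q gives 6>5]
(A,P,Y): not NE [P1→B gives 7>5]
(A,Q,X): NE
(A,Q,Y): not NE [P1→C gives 8>4; P3→X gives 9>5]
(A,R,X): not NE [P1→B gives 4>2; P2→Q gives 6>0]
(A,R,Y): not NE [P2→Q gives 5>1; P3→X gives 9>0]
(B,P,X): not NE [P2→R gives 8>5; P3→Y gives 2>1]
(B,P,Y): not NE [P2→R gives 3>0]
(B,Q,X): not NE [P1→A gives 10>9; P2→R gives 8>7; P3→Y gives 9>4]
(B,Q,Y): not NE [P1→C gives 8>6]
(B,R,X): not NE [P3→Y gives 6>2]
(B,R,Y): not NE [P1→A gives 1>0]
(C,P,X): NE
(C,P,Y): not NE [P1→B gives 7>2; P2→R gives 9>2; P3→X gives 2>0]
(C,Q,X): not NE [P1→A gives 10>4; P2→P gives 10>8; P3→Y gives 8>2]
(C,Q,Y): not NE [P2→R gives 9>5]
(C,R,X): not NE [P1→B gives 4>0; P2→P gives 10>7]
(C,R,Y): not NE [P1→A gives 1>0; P3→X gives 5>1]

NE set: (A,Q,X), (C,P,X)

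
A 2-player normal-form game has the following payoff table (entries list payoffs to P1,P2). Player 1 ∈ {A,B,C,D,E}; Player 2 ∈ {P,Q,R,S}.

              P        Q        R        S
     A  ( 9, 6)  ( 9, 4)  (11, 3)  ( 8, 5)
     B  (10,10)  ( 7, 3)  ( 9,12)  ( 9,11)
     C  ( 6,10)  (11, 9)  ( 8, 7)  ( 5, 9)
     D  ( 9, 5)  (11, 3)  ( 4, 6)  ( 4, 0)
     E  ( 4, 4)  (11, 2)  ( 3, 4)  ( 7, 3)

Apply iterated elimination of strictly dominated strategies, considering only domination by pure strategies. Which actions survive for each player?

P2 drop Q (P beats it: A:6>4 B:10>3 C:10>9 D:5>3 E:4>2)
P1 drop C (A beats it: P:9>6 R:11>8 S:8>5)
P1 drop D (B beats it: P:10>9 R:9>4 S:9>4)
P1 drop E (A beats it: P:9>4 R:11>3 S:8>7)
P1→{A,B} P2→{P,R,S}

Survivors P1:{A,B} P2:{P,R,S}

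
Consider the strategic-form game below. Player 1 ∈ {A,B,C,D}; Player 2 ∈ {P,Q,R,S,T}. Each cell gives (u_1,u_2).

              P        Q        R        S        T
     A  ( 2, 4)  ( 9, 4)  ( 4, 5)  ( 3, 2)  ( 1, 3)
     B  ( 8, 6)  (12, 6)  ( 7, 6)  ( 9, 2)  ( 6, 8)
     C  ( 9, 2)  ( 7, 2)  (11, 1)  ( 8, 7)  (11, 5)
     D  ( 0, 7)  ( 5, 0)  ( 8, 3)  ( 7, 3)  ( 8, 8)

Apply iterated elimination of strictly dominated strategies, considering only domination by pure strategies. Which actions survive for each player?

Survivors P1:{B,C} P2:{S,T}

P1 drop A (B beats it: P:8>2 Q:12>9 R:7>4 S:9>3 T:6>1)
P1 drop D (C beats it: P:9>0 Q:7>5 R:11>8 S:8>7 T:11>8)
P2 drop P (T beats it: B:8>6 C:5>2)
P2 drop Q (T beats it: B:8>6 C:5>2)
P2 drop R (T beats it: B:8>6 C:5>1)
P1→{B,C} P2→{S,T}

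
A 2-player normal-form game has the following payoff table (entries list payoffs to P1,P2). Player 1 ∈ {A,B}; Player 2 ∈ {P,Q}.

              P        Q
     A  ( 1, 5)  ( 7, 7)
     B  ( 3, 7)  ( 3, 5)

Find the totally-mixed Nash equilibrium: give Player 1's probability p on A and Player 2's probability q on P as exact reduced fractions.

p=1/2, q=2/3

P1 indiff ⇒ q·1+(1-q)·7 = q·3+(1-q)·3 ⇒ q(-2) = (1-q)(-4) ⇒ q = 2/3
P2 indiff ⇒ p·5+(1-p)·7 = p·7+(1-p)·5 ⇒ p(-2) = (1-p)(-2) ⇒ p = 1/2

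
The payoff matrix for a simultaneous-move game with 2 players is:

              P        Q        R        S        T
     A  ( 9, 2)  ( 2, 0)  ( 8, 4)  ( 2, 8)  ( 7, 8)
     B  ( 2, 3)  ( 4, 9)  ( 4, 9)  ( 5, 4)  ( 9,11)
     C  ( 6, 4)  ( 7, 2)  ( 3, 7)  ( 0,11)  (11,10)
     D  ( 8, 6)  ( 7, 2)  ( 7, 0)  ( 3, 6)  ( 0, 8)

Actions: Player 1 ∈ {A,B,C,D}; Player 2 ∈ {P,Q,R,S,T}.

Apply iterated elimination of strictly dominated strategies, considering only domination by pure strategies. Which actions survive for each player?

Remaining: P1:{B,C} P2:{S,T}

P2 drop P (T beats it: A:8>2 B:11>3 C:10>4 D:8>6)
P2 drop Q (T beats it: A:8>0 B:11>9 C:10>2 D:8>2)
P2 drop R (T beats it: A:8>4 B:11>9 C:10>7 D:8>0)
P1 drop A (B beats it: S:5>2 T:9>7)
P1 drop D (B beats it: S:5>3 T:9>0)
P1→{B,C} P2→{S,T}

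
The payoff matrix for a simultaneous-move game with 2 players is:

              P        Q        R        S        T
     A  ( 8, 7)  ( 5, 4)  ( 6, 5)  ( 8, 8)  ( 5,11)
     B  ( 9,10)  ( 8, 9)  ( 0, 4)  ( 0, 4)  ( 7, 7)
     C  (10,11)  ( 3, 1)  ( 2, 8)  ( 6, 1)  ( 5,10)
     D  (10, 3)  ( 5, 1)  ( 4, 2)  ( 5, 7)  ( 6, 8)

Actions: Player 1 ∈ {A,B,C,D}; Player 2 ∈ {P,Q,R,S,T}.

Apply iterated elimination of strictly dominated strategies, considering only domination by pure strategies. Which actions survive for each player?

Remaining: P1:{B,C,D} P2:{P,T}

P2 drop Q (P beats it: A:7>4 B:10>9 C:11>1 D:3>1)
P2 drop R (P beats it: A:7>5 B:10>4 C:11>8 D:3>2)
P2 drop S (T beats it: A:11>8 B:7>4 C:10>1 D:8>7)
P1 drop A (B beats it: P:9>8 T:7>5)
P1→{B,C,D} P2→{P,T}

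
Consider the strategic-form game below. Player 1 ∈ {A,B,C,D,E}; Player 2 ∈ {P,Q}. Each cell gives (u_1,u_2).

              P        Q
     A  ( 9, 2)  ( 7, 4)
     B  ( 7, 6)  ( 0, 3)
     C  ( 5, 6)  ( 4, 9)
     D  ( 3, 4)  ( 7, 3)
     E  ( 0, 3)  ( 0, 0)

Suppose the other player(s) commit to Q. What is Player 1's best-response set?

u_1(A vs Q) = 7
u_1(B vs Q) = 0
u_1(C vs Q) = 4
u_1(D vs Q) = 7
u_1(E vs Q) = 0
max payoff 7 at {A,D}

argmax u_1 = {A,D}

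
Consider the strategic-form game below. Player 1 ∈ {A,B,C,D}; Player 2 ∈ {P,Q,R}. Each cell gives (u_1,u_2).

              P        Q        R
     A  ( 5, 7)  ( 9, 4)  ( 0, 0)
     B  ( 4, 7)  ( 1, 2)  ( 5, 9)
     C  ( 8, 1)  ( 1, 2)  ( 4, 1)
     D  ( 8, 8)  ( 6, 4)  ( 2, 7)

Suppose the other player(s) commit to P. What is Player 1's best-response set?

u_1(A vs P) = 5
u_1(B vs P) = 4
u_1(C vs P) = 8
u_1(D vs P) = 8
max payoff 8 at {C,D}

argmax u_1 = {C,D}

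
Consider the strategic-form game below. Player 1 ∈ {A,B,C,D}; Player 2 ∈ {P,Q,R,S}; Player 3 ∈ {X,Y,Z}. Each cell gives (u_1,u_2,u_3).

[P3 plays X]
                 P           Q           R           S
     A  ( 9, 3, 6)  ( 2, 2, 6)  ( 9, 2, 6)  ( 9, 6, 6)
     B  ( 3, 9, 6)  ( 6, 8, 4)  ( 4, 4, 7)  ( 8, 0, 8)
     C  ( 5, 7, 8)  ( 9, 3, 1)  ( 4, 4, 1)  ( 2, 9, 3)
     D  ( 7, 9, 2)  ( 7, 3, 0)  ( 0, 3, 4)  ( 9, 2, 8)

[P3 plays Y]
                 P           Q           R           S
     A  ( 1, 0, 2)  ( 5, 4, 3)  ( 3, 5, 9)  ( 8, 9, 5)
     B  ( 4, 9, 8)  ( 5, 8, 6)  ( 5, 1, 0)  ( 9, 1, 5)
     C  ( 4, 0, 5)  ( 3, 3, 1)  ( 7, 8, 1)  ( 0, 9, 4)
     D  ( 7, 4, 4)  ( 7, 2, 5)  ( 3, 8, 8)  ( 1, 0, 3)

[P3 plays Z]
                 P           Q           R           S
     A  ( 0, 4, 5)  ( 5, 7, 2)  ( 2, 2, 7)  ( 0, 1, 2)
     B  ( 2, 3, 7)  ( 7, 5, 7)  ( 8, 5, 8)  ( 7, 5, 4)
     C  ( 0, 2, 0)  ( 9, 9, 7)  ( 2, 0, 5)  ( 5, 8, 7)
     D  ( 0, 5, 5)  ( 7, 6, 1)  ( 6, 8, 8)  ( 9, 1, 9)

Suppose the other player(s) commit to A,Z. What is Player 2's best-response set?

BR_2 = {Q}

u_2(P vs A,Z) = 4
u_2(Q vs A,Z) = 7
u_2(R vs A,Z) = 2
u_2(S vs A,Z) = 1
max payoff 7 at {Q}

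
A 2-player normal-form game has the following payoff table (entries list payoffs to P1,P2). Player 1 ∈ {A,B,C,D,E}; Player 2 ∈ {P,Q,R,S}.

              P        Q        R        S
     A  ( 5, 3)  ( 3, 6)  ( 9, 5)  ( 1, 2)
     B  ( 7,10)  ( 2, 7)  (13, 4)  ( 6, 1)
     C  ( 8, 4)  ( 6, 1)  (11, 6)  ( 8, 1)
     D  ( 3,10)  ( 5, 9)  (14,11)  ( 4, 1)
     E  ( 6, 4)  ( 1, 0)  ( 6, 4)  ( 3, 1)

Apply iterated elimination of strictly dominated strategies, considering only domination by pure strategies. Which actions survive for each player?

Remaining: P1:{B,C,D} P2:{P,R}

P1 drop A (C beats it: P:8>5 Q:6>3 R:11>9 S:8>1)
P1 drop E (B beats it: P:7>6 Q:2>1 R:13>6 S:6>3)
P2 drop Q (P beats it: B:10>7 C:4>1 D:10>9)
P2 drop S (P beats it: B:10>1 C:4>1 D:10>1)
P1→{B,C,D} P2→{P,R}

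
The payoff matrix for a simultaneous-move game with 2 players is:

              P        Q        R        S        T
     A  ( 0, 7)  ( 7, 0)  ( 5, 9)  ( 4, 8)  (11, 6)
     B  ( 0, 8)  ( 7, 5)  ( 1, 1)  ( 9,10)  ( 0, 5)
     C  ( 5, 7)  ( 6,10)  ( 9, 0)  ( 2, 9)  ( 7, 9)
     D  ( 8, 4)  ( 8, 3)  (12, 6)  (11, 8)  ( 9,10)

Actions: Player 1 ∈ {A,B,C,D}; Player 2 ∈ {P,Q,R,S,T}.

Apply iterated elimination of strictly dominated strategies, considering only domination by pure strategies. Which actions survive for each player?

P1 drop B (D beats it: P:8>0 Q:8>7 R:12>1 S:11>9 T:9>0)
P1 drop C (D beats it: P:8>5 Q:8>6 R:12>9 S:11>2 T:9>7)
P2 drop P (R beats it: A:9>7 D:6>4)
P2 drop Q (R beats it: A:9>0 D:6>3)
P1→{A,D} P2→{R,S,T}

Remaining: P1:{A,D} P2:{R,S,T}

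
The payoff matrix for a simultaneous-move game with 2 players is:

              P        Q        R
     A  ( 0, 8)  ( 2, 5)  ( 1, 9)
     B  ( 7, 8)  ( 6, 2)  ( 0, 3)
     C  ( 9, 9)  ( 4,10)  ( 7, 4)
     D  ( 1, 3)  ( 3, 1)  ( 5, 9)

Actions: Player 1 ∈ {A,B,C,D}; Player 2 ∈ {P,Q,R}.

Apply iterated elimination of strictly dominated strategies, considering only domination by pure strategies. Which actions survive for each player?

P1 drop A (C beats it: P:9>0 Q:4>2 R:7>1)
P1 drop D (C beats it: P:9>1 Q:4>3 R:7>5)
P2 drop R (P beats it: B:8>3 C:9>4)
P1→{B,C} P2→{P,Q}

Survivors P1:{B,C} P2:{P,Q}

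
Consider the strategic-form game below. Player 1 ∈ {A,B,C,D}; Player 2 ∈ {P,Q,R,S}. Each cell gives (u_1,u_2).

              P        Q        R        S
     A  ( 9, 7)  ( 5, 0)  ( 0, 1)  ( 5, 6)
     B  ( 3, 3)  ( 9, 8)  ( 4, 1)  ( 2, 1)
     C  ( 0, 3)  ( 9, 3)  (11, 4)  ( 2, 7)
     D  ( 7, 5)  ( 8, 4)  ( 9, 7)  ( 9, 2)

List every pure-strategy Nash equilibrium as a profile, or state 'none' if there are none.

PSNE = {(A,P), (B,Q)}

(A,P): NE
(A,Q): not NE [P1→C gives 9>5; P2→P gives 7>0]
(A,R): not NE [P1→C gives 11>0; P2→P gives 7>1]
(A,S): not NE [P1→D gives 9>5; P2→P gives 7>6]
(B,P): not NE [P1→A gives 9>3; P2→Q gives 8>3]
(B,Q): NE
(B,R): not NE [P1→C gives 11>4; P2→Q gives 8>1]
(B,S): not NE [P1→D gives 9>2; P2→Q gives 8>1]
(C,P): not NE [P1→A gives 9>0; P2→S gives 7>3]
(C,Q): not NE [P2→S gives 7>3]
(C,R): not NE [P2→S gives 7>4]
(C,S): not NE [P1→D gives 9>2]
(D,P): not NE [P1→A gives 9>7; P2→R gives 7>5]
(D,Q): not NE [P1→C gives 9>8; P2→R gives 7>4]
(D,R): not NE [P1→C gives 11>9]
(D,S): not NE [P2→R gives 7>2]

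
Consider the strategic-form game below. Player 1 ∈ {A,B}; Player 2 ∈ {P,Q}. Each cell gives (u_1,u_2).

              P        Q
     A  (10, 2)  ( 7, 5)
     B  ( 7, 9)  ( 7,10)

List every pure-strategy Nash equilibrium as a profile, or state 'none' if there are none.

(A,P): not NE [P2→Q gives 5>2]
(A,Q): NE
(B,P): not NE [P1→A gives 10>7; P2→Q gives 10>9]
(B,Q): NE

PSNE = {(A,Q), (B,Q)}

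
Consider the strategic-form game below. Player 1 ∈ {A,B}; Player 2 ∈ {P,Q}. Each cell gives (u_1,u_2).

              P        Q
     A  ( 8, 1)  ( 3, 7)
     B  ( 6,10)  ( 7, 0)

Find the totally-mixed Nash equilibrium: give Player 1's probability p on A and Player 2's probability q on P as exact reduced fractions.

P1 indiff ⇒ q·8+(1-q)·3 = q·6+(1-q)·7 ⇒ q(2) = (1-q)(4) ⇒ q = 2/3
P2 indiff ⇒ p·1+(1-p)·10 = p·7+(1-p)·0 ⇒ p(-6) = (1-p)(-10) ⇒ p = 5/8

p=5/8, q=2/3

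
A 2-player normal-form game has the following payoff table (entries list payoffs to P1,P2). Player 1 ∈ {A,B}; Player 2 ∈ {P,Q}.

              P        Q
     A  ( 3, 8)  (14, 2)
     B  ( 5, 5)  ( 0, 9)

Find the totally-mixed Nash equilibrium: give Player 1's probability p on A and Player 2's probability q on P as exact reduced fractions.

P1 indiff ⇒ q·3+(1-q)·14 = q·5+(1-q)·0 ⇒ q(-2) = (1-q)(-14) ⇒ q = 7/8
P2 indiff ⇒ p·8+(1-p)·5 = p·2+(1-p)·9 ⇒ p(6) = (1-p)(4) ⇒ p = 2/5

p=2/5, q=7/8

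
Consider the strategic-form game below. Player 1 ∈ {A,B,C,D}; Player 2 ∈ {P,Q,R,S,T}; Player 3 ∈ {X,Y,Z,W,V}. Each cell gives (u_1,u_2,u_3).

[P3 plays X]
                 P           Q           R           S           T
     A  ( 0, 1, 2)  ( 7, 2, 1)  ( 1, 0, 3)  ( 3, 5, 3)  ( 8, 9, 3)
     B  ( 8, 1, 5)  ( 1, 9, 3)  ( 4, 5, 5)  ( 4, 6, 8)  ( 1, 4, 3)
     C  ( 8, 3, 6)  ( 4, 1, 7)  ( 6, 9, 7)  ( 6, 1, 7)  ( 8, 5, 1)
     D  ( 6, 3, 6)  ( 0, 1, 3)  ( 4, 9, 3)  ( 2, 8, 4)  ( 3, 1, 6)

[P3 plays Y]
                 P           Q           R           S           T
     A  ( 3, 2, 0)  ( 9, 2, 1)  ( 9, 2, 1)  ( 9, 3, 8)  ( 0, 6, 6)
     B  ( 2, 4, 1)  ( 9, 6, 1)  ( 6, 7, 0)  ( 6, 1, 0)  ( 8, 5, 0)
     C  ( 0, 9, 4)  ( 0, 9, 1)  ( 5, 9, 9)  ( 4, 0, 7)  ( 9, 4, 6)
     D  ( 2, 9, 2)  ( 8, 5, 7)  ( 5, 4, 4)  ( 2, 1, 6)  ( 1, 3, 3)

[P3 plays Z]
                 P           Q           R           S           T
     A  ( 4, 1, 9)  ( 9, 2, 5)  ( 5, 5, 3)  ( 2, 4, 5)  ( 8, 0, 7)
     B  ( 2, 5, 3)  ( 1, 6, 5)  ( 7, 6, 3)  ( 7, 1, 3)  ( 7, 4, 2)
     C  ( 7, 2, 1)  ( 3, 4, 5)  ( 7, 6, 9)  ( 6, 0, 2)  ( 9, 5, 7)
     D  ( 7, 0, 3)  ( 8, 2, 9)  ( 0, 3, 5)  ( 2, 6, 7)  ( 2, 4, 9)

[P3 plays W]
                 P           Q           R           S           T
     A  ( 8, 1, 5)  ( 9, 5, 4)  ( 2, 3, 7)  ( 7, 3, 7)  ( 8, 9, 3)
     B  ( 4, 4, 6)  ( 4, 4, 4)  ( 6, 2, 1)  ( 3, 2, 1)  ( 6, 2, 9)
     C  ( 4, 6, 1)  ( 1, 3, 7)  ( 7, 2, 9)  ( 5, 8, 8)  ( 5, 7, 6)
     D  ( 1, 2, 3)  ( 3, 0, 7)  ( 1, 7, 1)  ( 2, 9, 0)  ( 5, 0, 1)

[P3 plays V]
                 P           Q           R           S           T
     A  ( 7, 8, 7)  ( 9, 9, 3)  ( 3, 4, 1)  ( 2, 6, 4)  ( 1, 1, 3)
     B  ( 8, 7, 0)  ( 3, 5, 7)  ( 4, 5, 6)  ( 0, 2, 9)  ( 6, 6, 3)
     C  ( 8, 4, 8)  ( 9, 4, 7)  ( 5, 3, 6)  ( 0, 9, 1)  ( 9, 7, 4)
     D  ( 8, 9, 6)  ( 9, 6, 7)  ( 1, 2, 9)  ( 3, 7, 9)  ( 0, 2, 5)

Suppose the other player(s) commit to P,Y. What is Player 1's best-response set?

u_1(A vs P,Y) = 3
u_1(B vs P,Y) = 2
u_1(C vs P,Y) = 0
u_1(D vs P,Y) = 2
max payoff 3 at {A}

argmax u_1 = {A}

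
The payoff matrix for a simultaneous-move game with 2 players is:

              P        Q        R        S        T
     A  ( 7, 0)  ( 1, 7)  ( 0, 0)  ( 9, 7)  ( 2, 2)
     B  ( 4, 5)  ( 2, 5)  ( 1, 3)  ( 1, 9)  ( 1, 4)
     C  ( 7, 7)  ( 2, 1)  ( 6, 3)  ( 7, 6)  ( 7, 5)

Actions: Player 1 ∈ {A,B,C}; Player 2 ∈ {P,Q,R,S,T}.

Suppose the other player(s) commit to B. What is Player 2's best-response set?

u_2(P vs B) = 5
u_2(Q vs B) = 5
u_2(R vs B) = 3
u_2(S vs B) = 9
u_2(T vs B) = 4
max payoff 9 at {S}

P2 best: {S}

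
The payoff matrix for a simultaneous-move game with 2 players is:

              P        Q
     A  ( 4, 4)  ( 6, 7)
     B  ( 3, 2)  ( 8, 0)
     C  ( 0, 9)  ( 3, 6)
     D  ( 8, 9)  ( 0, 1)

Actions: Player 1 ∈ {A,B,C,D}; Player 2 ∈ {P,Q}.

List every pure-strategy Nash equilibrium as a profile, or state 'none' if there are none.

NE set: (D,P)

(A,P): not NE [P1→D gives 8>4; P2→Q gives 7>4]
(A,Q): not NE [P1→B gives 8>6]
(B,P): not NE [P1→D gives 8>3]
(B,Q): not NE [P2→P gives 2>0]
(C,P): not NE [P1→D gives 8>0]
(C,Q): not NE [P1→B gives 8>3; P2→P gives 9>6]
(D,P): NE
(D,Q): not NE [P1→B gives 8>0; P2→P gives 9>1]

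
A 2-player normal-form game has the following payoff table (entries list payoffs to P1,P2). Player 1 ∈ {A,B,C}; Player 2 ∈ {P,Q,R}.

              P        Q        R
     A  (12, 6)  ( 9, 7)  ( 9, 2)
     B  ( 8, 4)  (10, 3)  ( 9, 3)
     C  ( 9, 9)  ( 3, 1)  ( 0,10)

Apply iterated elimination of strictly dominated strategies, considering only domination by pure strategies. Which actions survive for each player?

Survivors P1:{A,B} P2:{P,Q}

P1 drop C (A beats it: P:12>9 Q:9>3 R:9>0)
P2 drop R (P beats it: A:6>2 B:4>3)
P1→{A,B} P2→{P,Q}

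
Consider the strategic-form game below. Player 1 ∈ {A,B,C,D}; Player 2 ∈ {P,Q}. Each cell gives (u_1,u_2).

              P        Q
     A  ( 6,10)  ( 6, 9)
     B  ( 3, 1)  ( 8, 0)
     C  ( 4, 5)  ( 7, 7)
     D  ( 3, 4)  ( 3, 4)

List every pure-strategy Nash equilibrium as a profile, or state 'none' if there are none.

(A,P): NE
(A,Q): not NE [P1→B gives 8>6; P2→P gives 10>9]
(B,P): not NE [P1→A gives 6>3]
(B,Q): not NE [P2→P gives 1>0]
(C,P): not NE [P1→A gives 6>4; P2→Q gives 7>5]
(C,Q): not NE [P1→B gives 8>7]
(D,P): not NE [P1→A gives 6>3]
(D,Q): not NE [P1→B gives 8>3]

Nash profiles: (A,P)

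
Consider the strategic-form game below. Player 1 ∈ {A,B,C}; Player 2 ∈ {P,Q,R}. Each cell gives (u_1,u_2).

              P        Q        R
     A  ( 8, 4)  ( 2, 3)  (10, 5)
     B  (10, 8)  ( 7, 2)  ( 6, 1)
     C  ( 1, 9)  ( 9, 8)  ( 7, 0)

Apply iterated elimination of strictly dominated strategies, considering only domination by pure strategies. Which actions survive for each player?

IESDS → P1:{A,B} P2:{P,R}

P2 drop Q (P beats it: A:4>3 B:8>2 C:9>8)
P1 drop C (A beats it: P:8>1 R:10>7)
P1→{A,B} P2→{P,R}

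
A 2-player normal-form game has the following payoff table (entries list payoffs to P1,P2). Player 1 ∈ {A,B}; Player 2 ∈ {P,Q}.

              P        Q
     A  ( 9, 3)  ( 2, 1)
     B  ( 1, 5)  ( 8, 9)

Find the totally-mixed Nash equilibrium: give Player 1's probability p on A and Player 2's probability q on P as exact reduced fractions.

(p,q) = (2/3, 3/7)

P1 indiff ⇒ q·9+(1-q)·2 = q·1+(1-q)·8 ⇒ q(8) = (1-q)(6) ⇒ q = 3/7
P2 indiff ⇒ p·3+(1-p)·5 = p·1+(1-p)·9 ⇒ p(2) = (1-p)(4) ⇒ p = 2/3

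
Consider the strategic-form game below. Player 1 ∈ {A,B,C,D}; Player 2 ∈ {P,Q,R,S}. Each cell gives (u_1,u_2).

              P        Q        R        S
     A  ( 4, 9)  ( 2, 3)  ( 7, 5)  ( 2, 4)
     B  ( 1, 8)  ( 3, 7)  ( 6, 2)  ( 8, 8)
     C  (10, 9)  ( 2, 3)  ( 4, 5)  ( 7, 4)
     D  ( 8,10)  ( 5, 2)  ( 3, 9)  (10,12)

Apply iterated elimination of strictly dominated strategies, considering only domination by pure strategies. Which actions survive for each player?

P2 drop Q (P beats it: A:9>3 B:8>7 C:9>3 D:10>2)
P2 drop R (P beats it: A:9>5 B:8>2 C:9>5 D:10>9)
P1 drop A (C beats it: P:10>4 S:7>2)
P1 drop B (D beats it: P:8>1 S:10>8)
P1→{C,D} P2→{P,S}

IESDS → P1:{C,D} P2:{P,S}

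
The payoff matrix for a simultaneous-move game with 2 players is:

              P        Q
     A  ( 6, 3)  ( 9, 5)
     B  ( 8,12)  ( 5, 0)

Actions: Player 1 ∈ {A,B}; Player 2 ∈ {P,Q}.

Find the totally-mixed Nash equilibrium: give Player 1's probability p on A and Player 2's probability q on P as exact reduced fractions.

P1 indiff ⇒ q·6+(1-q)·9 = q·8+(1-q)·5 ⇒ q(-2) = (1-q)(-4) ⇒ q = 2/3
P2 indiff ⇒ p·3+(1-p)·12 = p·5+(1-p)·0 ⇒ p(-2) = (1-p)(-12) ⇒ p = 6/7

p=6/7, q=2/3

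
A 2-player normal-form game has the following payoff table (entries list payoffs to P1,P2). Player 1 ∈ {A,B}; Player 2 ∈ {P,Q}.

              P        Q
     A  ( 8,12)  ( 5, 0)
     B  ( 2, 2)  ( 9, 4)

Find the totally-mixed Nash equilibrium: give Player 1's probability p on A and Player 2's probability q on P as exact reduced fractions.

P1 indiff ⇒ q·8+(1-q)·5 = q·2+(1-q)·9 ⇒ q(6) = (1-q)(4) ⇒ q = 2/5
P2 indiff ⇒ p·12+(1-p)·2 = p·0+(1-p)·4 ⇒ p(12) = (1-p)(2) ⇒ p = 1/7

p=1/7, q=2/5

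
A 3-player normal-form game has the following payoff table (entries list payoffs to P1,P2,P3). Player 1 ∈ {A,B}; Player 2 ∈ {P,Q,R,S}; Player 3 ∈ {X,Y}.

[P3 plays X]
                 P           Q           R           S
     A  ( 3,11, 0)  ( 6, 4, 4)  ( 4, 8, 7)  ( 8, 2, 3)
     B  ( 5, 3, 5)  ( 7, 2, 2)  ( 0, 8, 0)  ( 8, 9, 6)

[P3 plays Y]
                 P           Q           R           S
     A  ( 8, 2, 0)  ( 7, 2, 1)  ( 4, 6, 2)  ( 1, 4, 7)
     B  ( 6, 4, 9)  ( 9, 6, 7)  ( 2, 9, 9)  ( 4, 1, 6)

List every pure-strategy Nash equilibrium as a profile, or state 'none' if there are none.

NE set: (B,S,X)

(A,P,X): not NE [P1→B gives 5>3]
(A,P,Y): not NE [P2→R gives 6>2]
(A,Q,X): not NE [P1→B gives 7>6; P2→P gives 11>4]
(A,Q,Y): not NE [P1→B gives 9>7; P2→R gives 6>2; P3→X gives 4>1]
(A,R,X): not NE [P2→P gives 11>8]
(A,R,Y): not NE [P3→X gives 7>2]
(A,S,X): not NE [P2→P gives 11>2; P3→Y gives 7>3]
(A,S,Y): not NE [P1→B gives 4>1; P2→R gives 6>4]
(B,P,X): not NE [P2→S gives 9>3; P3→Y gives 9>5]
(B,P,Y): not NE [P1→A gives 8>6; P2→R gives 9>4]
(B,Q,X): not NE [P2→S gives 9>2; P3→Y gives 7>2]
(B,Q,Y): not NE [P2→R gives 9>6]
(B,R,X): not NE [P1→A gives 4>0; P2→S gives 9>8; P3→Y gives 9>0]
(B,R,Y): not NE [P1→A gives 4>2]
(B,S,X): NE
(B,S,Y): not NE [P2→R gives 9>1]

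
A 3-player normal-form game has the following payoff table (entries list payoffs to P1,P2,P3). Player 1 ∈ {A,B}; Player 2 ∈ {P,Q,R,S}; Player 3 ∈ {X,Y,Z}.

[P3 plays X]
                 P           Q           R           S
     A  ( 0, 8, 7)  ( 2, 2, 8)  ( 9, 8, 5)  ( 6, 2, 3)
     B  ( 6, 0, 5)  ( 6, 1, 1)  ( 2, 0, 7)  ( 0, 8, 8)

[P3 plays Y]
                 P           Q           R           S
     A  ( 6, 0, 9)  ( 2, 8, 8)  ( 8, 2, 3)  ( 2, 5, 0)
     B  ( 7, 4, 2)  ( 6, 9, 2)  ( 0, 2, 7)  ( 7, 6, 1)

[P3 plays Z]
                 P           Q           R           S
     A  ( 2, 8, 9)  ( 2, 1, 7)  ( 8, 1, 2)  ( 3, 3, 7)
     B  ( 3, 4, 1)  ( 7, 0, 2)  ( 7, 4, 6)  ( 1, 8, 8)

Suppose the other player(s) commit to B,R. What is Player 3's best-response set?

u_3(X vs B,R) = 7
u_3(Y vs B,R) = 7
u_3(Z vs B,R) = 6
max payoff 7 at {X,Y}

BR_3 = {X,Y}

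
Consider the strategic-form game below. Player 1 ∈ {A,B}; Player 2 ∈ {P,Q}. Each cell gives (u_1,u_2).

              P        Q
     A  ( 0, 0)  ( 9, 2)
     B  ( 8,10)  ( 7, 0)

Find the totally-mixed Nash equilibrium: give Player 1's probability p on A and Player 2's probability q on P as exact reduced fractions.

P1 mixes 5/6 on A; P2 mixes 1/5 on P

P1 indiff ⇒ q·0+(1-q)·9 = q·8+(1-q)·7 ⇒ q(-8) = (1-q)(-2) ⇒ q = 1/5
P2 indiff ⇒ p·0+(1-p)·10 = p·2+(1-p)·0 ⇒ p(-2) = (1-p)(-10) ⇒ p = 5/6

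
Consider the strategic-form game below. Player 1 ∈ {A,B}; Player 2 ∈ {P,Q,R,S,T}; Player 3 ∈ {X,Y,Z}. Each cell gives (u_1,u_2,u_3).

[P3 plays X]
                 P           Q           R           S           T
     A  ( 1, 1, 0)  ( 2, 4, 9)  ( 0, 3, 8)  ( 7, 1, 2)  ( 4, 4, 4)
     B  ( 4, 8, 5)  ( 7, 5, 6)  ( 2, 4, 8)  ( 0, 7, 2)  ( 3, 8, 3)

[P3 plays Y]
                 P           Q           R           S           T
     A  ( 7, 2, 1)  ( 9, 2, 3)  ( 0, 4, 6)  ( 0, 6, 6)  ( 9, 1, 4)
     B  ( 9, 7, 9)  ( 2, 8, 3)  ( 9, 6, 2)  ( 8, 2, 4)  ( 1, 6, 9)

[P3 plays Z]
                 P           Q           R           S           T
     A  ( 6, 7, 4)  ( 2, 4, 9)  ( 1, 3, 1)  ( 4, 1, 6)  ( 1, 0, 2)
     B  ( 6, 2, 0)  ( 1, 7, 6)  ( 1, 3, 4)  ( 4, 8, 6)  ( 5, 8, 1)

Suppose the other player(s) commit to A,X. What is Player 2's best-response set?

u_2(P vs A,X) = 1
u_2(Q vs A,X) = 4
u_2(R vs A,X) = 3
u_2(S vs A,X) = 1
u_2(T vs A,X) = 4
max payoff 4 at {Q,T}

BR_2 = {Q,T}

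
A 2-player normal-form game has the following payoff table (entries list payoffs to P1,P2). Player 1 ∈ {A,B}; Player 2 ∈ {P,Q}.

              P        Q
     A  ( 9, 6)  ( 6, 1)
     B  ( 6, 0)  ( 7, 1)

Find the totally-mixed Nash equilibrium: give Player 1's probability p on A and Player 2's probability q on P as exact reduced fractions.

(p,q) = (1/6, 1/4)

P1 indiff ⇒ q·9+(1-q)·6 = q·6+(1-q)·7 ⇒ q(3) = (1-q)(1) ⇒ q = 1/4
P2 indiff ⇒ p·6+(1-p)·0 = p·1+(1-p)·1 ⇒ p(5) = (1-p)(1) ⇒ p = 1/6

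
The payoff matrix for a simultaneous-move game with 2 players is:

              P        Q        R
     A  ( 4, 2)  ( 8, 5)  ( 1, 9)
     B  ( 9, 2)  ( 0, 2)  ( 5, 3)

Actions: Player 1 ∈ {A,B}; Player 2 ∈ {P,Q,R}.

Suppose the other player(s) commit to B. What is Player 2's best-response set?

u_2(P vs B) = 2
u_2(Q vs B) = 2
u_2(R vs B) = 3
max payoff 3 at {R}

argmax u_2 = {R}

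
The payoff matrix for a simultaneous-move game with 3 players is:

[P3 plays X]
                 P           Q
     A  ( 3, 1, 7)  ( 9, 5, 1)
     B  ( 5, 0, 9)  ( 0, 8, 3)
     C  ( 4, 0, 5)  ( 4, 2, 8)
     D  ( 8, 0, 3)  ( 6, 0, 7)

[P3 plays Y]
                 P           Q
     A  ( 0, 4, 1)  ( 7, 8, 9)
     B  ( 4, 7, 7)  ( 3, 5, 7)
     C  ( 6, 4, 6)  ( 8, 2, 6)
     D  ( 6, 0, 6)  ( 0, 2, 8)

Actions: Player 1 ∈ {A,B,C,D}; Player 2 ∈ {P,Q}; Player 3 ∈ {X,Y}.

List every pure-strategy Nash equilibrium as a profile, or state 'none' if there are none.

(A,P,X): not NE [P1→D gives 8>3; P2→Q gives 5>1]
(A,P,Y): not NE [P1→D gives 6>0; P2→Q gives 8>4; P3→X gives 7>1]
(A,Q,X): not NE [P3→Y gives 9>1]
(A,Q,Y): not NE [P1→C gives 8>7]
(B,P,X): not NE [P1→D gives 8>5; P2→Q gives 8>0]
(B,P,Y): not NE [P1→D gives 6>4; P3→X gives 9>7]
(B,Q,X): not NE [P1→A gives 9>0; P3→Y gives 7>3]
(B,Q,Y): not NE [P1→C gives 8>3; P2→P gives 7>5]
(C,P,X): not NE [P1→D gives 8>4; P2→Q gives 2>0; P3→Y gives 6>5]
(C,P,Y): NE
(C,Q,X): not NE [P1→A gives 9>4]
(C,Q,Y): not NE [P2→P gives 4>2; P3→X gives 8>6]
(D,P,X): not NE [P3→Y gives 6>3]
(D,P,Y): not NE [P2→Q gives 2>0]
(D,Q,X): not NE [P1→A gives 9>6; P3→Y gives 8>7]
(D,Q,Y): not NE [P1→C gives 8>0]

NE set: (C,P,Y)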